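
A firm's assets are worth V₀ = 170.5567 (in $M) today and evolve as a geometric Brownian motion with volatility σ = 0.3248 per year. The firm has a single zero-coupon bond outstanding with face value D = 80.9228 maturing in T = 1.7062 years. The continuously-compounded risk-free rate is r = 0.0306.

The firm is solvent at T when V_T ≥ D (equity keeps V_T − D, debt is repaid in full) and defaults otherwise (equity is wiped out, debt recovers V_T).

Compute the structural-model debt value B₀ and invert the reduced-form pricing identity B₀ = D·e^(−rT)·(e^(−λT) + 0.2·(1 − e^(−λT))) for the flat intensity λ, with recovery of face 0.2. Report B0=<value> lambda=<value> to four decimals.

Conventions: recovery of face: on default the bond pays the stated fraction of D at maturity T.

With assets at 170.5567 and a single debt payment of 80.9228 at 1.7062 years:
d₁ = [ln(V₀/D) + (r + σ²/2)T] / (σ√T)
   = [ln(170.5567/80.9228) + (0.0306 + 0.5·0.3248²)·1.7062] / (0.3248·√1.7062)
   = [0.745572 + 0.142208] / 0.424259 = 2.092542
d₂ = d₁ − σ√T = 2.092542 − 0.424259 = 1.668283
N(d₁) = 0.981805,  N(d₂) = 0.952370,  e^(−rT) = 0.949130
E₀ = V₀·N(d₁) − D·e^(−rT)·N(d₂)
   = 170.5567·0.981805 − 80.9228·0.949130·0.952370 = 94.305439
B₀ = V₀ − E₀ = 170.5567 − 94.305439 = 76.251261
e^(−λT) = (B₀·e^(rT)/D − 0.2)/(1 − 0.2) = (76.2513·1.053597/80.9228 − 0.2)/0.8 = 0.99096850
λ = −ln(0.99096850)/1.7062 = 0.005317

B0=76.2513 lambda=0.0053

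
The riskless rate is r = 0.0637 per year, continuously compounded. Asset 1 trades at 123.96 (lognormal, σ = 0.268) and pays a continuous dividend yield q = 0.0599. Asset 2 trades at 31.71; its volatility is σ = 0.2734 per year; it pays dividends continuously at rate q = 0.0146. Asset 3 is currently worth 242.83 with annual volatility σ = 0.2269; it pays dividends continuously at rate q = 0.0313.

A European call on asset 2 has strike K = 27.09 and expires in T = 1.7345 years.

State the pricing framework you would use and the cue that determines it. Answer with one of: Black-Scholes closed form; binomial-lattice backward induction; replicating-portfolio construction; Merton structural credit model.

framework: Black-Scholes closed form

Key observation: the instrument is a plain European call (strike 27.09) on a lognormal asset; the exact continuous-time formula applies directly.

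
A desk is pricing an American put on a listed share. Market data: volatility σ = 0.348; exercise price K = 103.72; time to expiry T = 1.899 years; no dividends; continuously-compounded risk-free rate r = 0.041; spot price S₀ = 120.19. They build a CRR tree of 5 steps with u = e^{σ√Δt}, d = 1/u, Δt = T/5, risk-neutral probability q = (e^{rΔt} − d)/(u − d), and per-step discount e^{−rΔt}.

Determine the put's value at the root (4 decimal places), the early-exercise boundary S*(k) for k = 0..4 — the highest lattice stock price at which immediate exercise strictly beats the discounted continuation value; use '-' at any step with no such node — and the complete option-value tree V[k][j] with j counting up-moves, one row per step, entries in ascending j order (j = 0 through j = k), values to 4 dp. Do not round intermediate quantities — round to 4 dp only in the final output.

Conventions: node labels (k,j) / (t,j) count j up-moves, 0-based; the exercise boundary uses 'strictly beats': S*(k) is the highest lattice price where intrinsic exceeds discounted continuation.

price = 11.3471
boundary = - - - 63.1605 78.2684
tree:
11.3471
17.9686 4.6253
27.5844 8.2556 0.8881
40.5595 14.5867 1.7444 0.0000
52.7512 25.4516 3.4263 0.0000 0.0000
62.5896 40.5595 6.7299 0.0000 0.0000 0.0000

params: Δt=0.37980 u=1.23920 d=0.80697 q=0.48290 e^(-rΔt)=0.98455
t_5 payoffs: 62.5896 40.5595 6.7299 0.0000 0.0000 0.0000
t_4: node(4,0) S=50.9688 payoff=52.7512 vs cont=51.1486 → 52.7512 [stop]  node(4,1) S=78.2684 payoff=25.4516 vs cont=23.8490 → 25.4516 [stop]  node(4,2) S=120.1900 payoff=0.0000 vs cont=3.4263 → 3.4263 [wait]  node(4,3) S=184.5654 payoff=0.0000 vs cont=0.0000 → 0.0000 [wait]  node(4,4) S=283.4213 payoff=0.0000 vs cont=0.0000 → 0.0000 [wait]  ⇒ S*(4)=78.2684
t_3: node(3,0) S=63.1605 payoff=40.5595 vs cont=38.9569 → 40.5595 [stop]  node(3,1) S=96.9901 payoff=6.7299 vs cont=14.5867 → 14.5867 [wait]  node(3,2) S=148.9393 payoff=0.0000 vs cont=1.7444 → 1.7444 [wait]  node(3,3) S=228.7133 payoff=0.0000 vs cont=0.0000 → 0.0000 [wait]  ⇒ S*(3)=63.1605
t_2: node(2,0) S=78.2684 payoff=25.4516 vs cont=27.5844 → 27.5844 [wait]  node(2,1) S=120.1900 payoff=0.0000 vs cont=8.2556 → 8.2556 [wait]  node(2,2) S=184.5654 payoff=0.0000 vs cont=0.8881 → 0.8881 [wait]  ⇒ S*(2)=-
t_1: node(1,0) S=96.9901 payoff=6.7299 vs cont=17.9686 → 17.9686 [wait]  node(1,1) S=148.9393 payoff=0.0000 vs cont=4.6253 → 4.6253 [wait]  ⇒ S*(1)=-
t_0: node(0,0) S=120.1900 payoff=0.0000 vs cont=11.3471 → 11.3471 [wait]  ⇒ S*(0)=-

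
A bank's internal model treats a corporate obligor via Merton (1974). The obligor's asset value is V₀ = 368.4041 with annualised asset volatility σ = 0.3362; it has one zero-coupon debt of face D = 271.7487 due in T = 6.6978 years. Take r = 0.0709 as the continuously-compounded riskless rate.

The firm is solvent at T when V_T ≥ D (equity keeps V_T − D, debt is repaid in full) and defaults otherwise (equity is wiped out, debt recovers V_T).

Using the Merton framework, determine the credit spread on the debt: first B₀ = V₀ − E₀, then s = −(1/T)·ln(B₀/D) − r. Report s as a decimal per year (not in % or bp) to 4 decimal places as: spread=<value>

Equity is a call on the firm's assets struck at D = 271.7487:
d₁ = [ln(V₀/D) + (r + σ²/2)T] / (σ√T)
   = [ln(368.4041/271.7487) + (0.0709 + 0.5·0.3362²)·6.6978] / (0.3362·√6.6978)
   = [0.304303 + 0.853402] / 0.870089 = 1.330558
d₂ = d₁ − σ√T = 1.330558 − 0.870089 = 0.460469
N(d₁) = 0.908333,  N(d₂) = 0.677410,  e^(−rT) = 0.621963
E₀ = V₀·N(d₁) − D·e^(−rT)·N(d₂)
   = 368.4041·0.908333 − 271.7487·0.621963·0.677410 = 220.139181
B₀ = V₀ − E₀ = 368.4041 − 220.139181 = 148.264919
spread = −(1/T)·ln(B₀/D) − r = −(1/6.6978)·ln(148.264919/271.7487) − 0.0709 = 0.01955912

spread=0.0196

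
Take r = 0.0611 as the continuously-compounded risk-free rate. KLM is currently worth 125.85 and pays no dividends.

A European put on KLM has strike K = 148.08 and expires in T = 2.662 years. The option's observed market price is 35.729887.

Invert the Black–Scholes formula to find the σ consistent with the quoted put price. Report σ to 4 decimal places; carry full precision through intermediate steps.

sigma = 0.4458

At σ = 0.4458 the Black–Scholes value reproduces the quote:
σ√T = 0.4458·√2.662 = 0.727351
d₁ = (ln(S/K) + (r+σ²/2)T) / (σ√T) = (ln(125.85/148.08) + (0.0611+0.4458²/2)·2.662) / 0.727351 = (-0.162662 + 0.427168) / 0.727351 = 0.363657
d₂ = d₁ − σ√T = 0.363657 − 0.727351 = -0.363694
e^{−rT} = 0.849890
N(−d₁) = 0.358057,  N(−d₂) = 0.641957
V = K·e^{−rT}·N(−d₂) − S·N(−d₁) = 80.791387 − 45.061500 = 35.729887 (matching the quote); vega is positive throughout, so no other σ reproduces this price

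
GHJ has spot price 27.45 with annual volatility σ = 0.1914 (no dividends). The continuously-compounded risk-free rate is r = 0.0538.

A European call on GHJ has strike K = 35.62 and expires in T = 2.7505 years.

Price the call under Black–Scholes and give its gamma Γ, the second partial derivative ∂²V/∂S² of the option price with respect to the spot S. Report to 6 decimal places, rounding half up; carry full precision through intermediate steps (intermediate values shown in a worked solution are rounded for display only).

σ√T = 0.1914·√2.7505 = 0.317430
d₁ = (ln(S/K) + (r+σ²/2)T) / (σ√T) = (ln(27.45/35.62) + (0.0538+0.1914²/2)·2.7505) / 0.317430 = (-0.260541 + 0.198358) / 0.317430 = -0.195896
d₂ = d₁ − σ√T = -0.195896 − 0.317430 = -0.513326
e^{−rT} = 0.862451
N(d₁) = 0.422346,  N(d₂) = 0.303862
Call price V = S·N(d₁) − K·e^{−rT}·N(d₂) = 11.593388 − 9.334781 = 2.258606
φ(d₁) = (1/√(2π))·e^{−d₁²/2} = 0.391360
Γ = φ(d₁) / (S·σ·√T) = 0.044915

price = 2.258606
Γ = 0.044915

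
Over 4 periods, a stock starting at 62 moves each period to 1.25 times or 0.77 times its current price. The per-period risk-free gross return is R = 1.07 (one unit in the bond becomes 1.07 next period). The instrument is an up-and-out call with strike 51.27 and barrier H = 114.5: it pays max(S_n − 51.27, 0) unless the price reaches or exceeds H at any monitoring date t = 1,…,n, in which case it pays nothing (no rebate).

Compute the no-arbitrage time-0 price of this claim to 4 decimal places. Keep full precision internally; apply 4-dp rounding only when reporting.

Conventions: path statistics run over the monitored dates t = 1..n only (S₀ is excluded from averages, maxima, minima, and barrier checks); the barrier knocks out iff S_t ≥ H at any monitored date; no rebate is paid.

Risk-neutral up-probability p* = (R−d)/(u−d) = (1.07−0.77)/(1.25−0.77) = 0.6250; the claim prices as the p*-weighted sum of path payoffs discounted by R^4.
Enumerate all 2^4 = 16 price paths (U = up ×1.25, D = down ×0.77); each path with k up-moves has probability p*^k·(1−p*)^(4−k).
DDDD: M=47.7400, payoff=0.0000, prob=0.019775
UDDD: M=77.5000, payoff=0.0000, prob=0.032959
DUDD: M=59.6750, payoff=0.0000, prob=0.032959
UUDD: M=96.8750, payoff=6.1672, prob=0.054932
DDUD: M=47.7400, payoff=0.0000, prob=0.032959
UDUD: M=77.5000, payoff=6.1672, prob=0.054932
DUUD: M=74.5938, payoff=6.1672, prob=0.054932
UUUD: M=121.0938, payoff=0.0000, prob=0.091553
DDDU: M=47.7400, payoff=0.0000, prob=0.032959
UDDU: M=77.5000, payoff=6.1672, prob=0.054932
DUDU: M=59.6750, payoff=6.1672, prob=0.054932
UUDU: M=96.8750, payoff=41.9722, prob=0.091553
DDUU: M=57.4372, payoff=6.1672, prob=0.054932
UDUU: M=93.2422, payoff=41.9722, prob=0.091553
DUUU: M=93.2422, payoff=41.9722, prob=0.091553
UUUU: M=151.3672, payoff=0.0000, prob=0.152588
Price = Σ prob·payoff / R^4 = 13.560648 / 1.310796 = 10.3454

price = 10.3454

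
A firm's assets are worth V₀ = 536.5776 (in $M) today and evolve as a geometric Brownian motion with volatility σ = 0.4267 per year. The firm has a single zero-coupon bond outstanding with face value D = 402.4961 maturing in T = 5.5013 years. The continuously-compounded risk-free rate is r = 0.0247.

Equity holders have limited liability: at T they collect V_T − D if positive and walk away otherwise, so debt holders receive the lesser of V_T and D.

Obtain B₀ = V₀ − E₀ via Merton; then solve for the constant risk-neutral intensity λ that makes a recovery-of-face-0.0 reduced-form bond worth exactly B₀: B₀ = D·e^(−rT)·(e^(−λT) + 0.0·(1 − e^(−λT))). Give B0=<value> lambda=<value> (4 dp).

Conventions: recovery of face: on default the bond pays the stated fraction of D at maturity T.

B0=260.2944 lambda=0.0545

Apply the equity-as-call identities (strike 402.4961, horizon 5.5013 years):
d₁ = [ln(V₀/D) + (r + σ²/2)T] / (σ√T)
   = [ln(536.5776/402.4961) + (0.0247 + 0.5·0.4267²)·5.5013] / (0.4267·√5.5013)
   = [0.287526 + 0.636701] / 1.000818 = 0.923471
d₂ = d₁ − σ√T = 0.923471 − 1.000818 = -0.077348
N(d₁) = 0.822119,  N(d₂) = 0.469174,  e^(−rT) = 0.872946
E₀ = V₀·N(d₁) − D·e^(−rT)·N(d₂)
   = 536.5776·0.822119 − 402.4961·0.872946·0.469174 = 276.283193
B₀ = V₀ − E₀ = 536.5776 − 276.283193 = 260.294407
e^(−λT) = (B₀·e^(rT)/D − 0)/(1 − 0) = (260.2944·1.145547/402.4961 − 0)/1 = 0.74082563
λ = −ln(0.74082563)/5.5013 = 0.054531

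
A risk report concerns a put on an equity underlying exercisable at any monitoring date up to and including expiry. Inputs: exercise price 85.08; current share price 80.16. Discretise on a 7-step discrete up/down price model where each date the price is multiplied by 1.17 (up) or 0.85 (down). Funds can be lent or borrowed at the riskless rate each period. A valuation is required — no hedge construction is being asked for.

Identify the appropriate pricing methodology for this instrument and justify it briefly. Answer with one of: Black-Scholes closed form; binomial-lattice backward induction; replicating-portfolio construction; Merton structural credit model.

framework: binomial-lattice backward induction

Key observation: the exercise right at every one of the 7 steps is what matters: each node needs max(85.08 − S, continuation), which only the stepwise tree valuation starting from spot 80.16 delivers.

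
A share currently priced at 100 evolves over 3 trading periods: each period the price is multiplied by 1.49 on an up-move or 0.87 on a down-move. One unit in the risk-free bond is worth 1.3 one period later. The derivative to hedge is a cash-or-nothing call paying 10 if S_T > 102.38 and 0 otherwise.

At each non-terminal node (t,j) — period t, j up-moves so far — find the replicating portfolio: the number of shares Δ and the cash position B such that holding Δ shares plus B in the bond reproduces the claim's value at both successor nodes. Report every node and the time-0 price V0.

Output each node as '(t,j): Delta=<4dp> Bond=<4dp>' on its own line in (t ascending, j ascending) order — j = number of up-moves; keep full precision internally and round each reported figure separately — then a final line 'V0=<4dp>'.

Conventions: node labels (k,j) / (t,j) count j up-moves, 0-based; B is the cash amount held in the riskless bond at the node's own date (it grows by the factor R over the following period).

Arbitrage-free pricing uses the up-move probability p* = (R−d)/(u−d) = 0.6935, discounting each step at R = 1.3.
Terminal payoffs: V(3,0)=0.0000, V(3,1)=10.0000, V(3,2)=10.0000, V(3,3)=10.0000
(2,0): S=75.6900. Δ = (V_up−V_dn)/(S_up−S_dn) = (10.0000−0.0000)/(112.7781−65.8503) = 0.2131. V = [p*·10.0000 + (1−p*)·0.0000]/1.3 = 5.3350. B = V − Δ·S = -10.7940.
(2,1): S=129.6300. Δ = (V_up−V_dn)/(S_up−S_dn) = (10.0000−10.0000)/(193.1487−112.7781) = 0.0000. V = [p*·10.0000 + (1−p*)·10.0000]/1.3 = 7.6923. B = V − Δ·S = 7.6923.
(2,2): S=222.0100. Δ = (V_up−V_dn)/(S_up−S_dn) = (10.0000−10.0000)/(330.7949−193.1487) = 0.0000. V = [p*·10.0000 + (1−p*)·10.0000]/1.3 = 7.6923. B = V − Δ·S = 7.6923.
(1,0): S=87.0000. Δ = (V_up−V_dn)/(S_up−S_dn) = (7.6923−5.3350)/(129.6300−75.6900) = 0.0437. V = [p*·7.6923 + (1−p*)·5.3350]/1.3 = 5.3615. B = V − Δ·S = 1.5593.
(1,1): S=149.0000. Δ = (V_up−V_dn)/(S_up−S_dn) = (7.6923−7.6923)/(222.0100−129.6300) = 0.0000. V = [p*·7.6923 + (1−p*)·7.6923]/1.3 = 5.9172. B = V − Δ·S = 5.9172.
(0,0): S=100.0000. Δ = (V_up−V_dn)/(S_up−S_dn) = (5.9172−5.3615)/(149.0000−87.0000) = 0.0090. V = [p*·5.9172 + (1−p*)·5.3615]/1.3 = 4.4207. B = V − Δ·S = 3.5244.
As a check, the time-0 holding Δ(0,0)·S0 + B(0,0) comes to 4.4207 — exactly V0.

(0,0): Delta=0.0090 Bond=3.5244
(1,0): Delta=0.0437 Bond=1.5593
(1,1): Delta=0.0000 Bond=5.9172
(2,0): Delta=0.2131 Bond=-10.7940
(2,1): Delta=0.0000 Bond=7.6923
(2,2): Delta=0.0000 Bond=7.6923
V0=4.4207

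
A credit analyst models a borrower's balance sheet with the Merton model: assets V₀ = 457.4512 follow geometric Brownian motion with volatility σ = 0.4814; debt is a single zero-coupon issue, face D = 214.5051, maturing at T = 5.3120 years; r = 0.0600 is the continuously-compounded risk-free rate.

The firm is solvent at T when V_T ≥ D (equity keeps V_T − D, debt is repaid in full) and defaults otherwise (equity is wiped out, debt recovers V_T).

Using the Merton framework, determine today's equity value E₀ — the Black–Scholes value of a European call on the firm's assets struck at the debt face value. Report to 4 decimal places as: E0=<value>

Apply the equity-as-call identities (strike 214.5051, horizon 5.3120 years):
d₁ = [ln(V₀/D) + (r + σ²/2)T] / (σ√T)
   = [ln(457.4512/214.5051) + (0.0600 + 0.5·0.4814²)·5.3120] / (0.4814·√5.3120)
   = [0.757337 + 0.934237] / 1.109520 = 1.524600
d₂ = d₁ − σ√T = 1.524600 − 1.109520 = 0.415080
N(d₁) = 0.936321,  N(d₂) = 0.660958,  e^(−rT) = 0.727079
E₀ = V₀·N(d₁) − D·e^(−rT)·N(d₂)
   = 457.4512·0.936321 − 214.5051·0.727079·0.660958 = 325.236458

E0=325.2365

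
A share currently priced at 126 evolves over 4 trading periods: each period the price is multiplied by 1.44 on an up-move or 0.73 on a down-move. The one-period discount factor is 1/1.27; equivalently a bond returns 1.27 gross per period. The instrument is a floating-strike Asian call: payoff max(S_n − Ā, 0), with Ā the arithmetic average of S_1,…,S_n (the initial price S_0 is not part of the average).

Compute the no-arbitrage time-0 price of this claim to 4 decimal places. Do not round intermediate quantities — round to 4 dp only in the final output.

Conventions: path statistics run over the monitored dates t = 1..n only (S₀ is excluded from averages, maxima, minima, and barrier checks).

price = 36.1387

Under the martingale measure an up-move has probability p* = 0.7606; value the claim as the probability-weighted average of per-path payoffs, discounted 4 periods at R = 1.27.
Enumerate all 2^4 = 16 price paths (U = up ×1.44, D = down ×0.73); each path with k up-moves has probability p*^k·(1−p*)^(4−k).
DDDD: Ā=60.9808, payoff=0.0000, prob=0.003287
UDDD: Ā=120.2910, payoff=0.0000, prob=0.010440
DUDD: Ā=97.9260, payoff=0.0000, prob=0.010440
UUDD: Ā=193.1690, payoff=0.0000, prob=0.033163
DDUD: Ā=81.5995, payoff=0.0000, prob=0.010440
UDUD: Ā=160.9634, payoff=0.0000, prob=0.033163
DUUD: Ā=138.5984, payoff=0.6343, prob=0.033163
UUUD: Ā=273.3996, payoff=1.2512, prob=0.105341
DDDU: Ā=69.6812, payoff=0.9020, prob=0.010440
UDDU: Ā=137.4533, payoff=1.7794, prob=0.033163
DUDU: Ā=115.0883, payoff=24.1444, prob=0.033163
UUDU: Ā=227.0235, payoff=47.6273, prob=0.105341
DDUU: Ā=98.7619, payoff=40.4708, prob=0.033163
UDUU: Ā=194.8179, payoff=79.8329, prob=0.105341
DUUU: Ā=172.4529, payoff=102.1979, prob=0.105341
UUUU: Ā=340.1811, payoff=201.5958, prob=0.334612
Price = Σ prob·payoff / R^4 = 94.012858 / 2.601446 = 36.1387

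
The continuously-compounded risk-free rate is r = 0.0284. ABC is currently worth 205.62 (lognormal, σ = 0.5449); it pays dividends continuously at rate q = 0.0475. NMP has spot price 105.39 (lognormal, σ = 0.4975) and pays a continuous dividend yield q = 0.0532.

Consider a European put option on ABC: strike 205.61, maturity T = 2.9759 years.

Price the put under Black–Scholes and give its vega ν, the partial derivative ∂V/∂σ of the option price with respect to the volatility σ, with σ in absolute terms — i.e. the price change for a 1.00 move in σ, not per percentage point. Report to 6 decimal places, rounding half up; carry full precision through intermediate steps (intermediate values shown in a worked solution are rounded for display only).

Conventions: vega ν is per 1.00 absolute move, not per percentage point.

σ√T = 0.5449·√2.9759 = 0.939996
d₁ = (ln(S/K) + (r−q+σ²/2)T) / (σ√T) = (ln(205.62/205.61) + (0.0284−0.0475+0.5449²/2)·2.9759) / 0.939996 = (0.000049 + 0.384956) / 0.939996 = 0.409582
d₂ = d₁ − σ√T = 0.409582 − 0.939996 = -0.530414
e^{−rT} = 0.918957
e^{−qT} = 0.868181
N(−d₁) = 0.341056,  N(−d₂) = 0.702088
Put price V = K·e^{−rT}·N(−d₂) − S·e^{−qT}·N(−d₁) = 132.657225 − 60.883803 = 71.773422
φ(d₁) = (1/√(2π))·e^{−d₁²/2} = 0.366845
ν = S·e^{−qT}·φ(d₁)·√T = 112.970949

price = 71.773422
ν = 112.970949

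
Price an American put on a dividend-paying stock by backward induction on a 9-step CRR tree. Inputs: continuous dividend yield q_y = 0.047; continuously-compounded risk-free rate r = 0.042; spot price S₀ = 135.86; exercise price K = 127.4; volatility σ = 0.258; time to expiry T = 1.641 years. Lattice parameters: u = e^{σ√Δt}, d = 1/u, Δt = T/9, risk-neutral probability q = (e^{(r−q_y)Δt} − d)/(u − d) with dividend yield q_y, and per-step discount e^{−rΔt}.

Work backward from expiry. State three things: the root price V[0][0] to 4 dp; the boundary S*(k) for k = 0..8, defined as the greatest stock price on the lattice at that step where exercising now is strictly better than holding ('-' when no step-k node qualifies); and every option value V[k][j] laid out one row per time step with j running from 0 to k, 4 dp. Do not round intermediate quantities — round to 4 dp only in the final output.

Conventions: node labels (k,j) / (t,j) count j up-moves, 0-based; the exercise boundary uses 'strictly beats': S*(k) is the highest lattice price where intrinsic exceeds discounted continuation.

Δt=0.18233  u=1.11646  d=0.89568  q=0.46836  discount=0.99237
step 9 (expiry): payoffs max(K−S,0) = 76.9935 64.5687 49.0811 29.7760 5.7123 0.0000 0.0000 0.0000 0.0000 0.0000
step 8: (k=8,j=0): S=56.2770, K−S=71.1230, hold=70.6313 ⇒ V=71.1230 exercise | (k=8,j=1): S=70.1490, K−S=57.2510, hold=56.8777 ⇒ V=57.2510 exercise | (k=8,j=2): S=87.4403, K−S=39.9597, hold=39.7340 ⇒ V=39.9597 exercise | (k=8,j=3): S=108.9937, K−S=18.4063, hold=18.3644 ⇒ V=18.4063 exercise | (k=8,j=4): S=135.8600, K−S=0.0000, hold=3.0137 ⇒ V=3.0137 continue | (k=8,j=5): S=169.3486, K−S=0.0000, hold=0.0000 ⇒ V=0.0000 continue | (k=8,j=6): S=211.0920, K−S=0.0000, hold=0.0000 ⇒ V=0.0000 continue | (k=8,j=7): S=263.1249, K−S=0.0000, hold=0.0000 ⇒ V=0.0000 continue | (k=8,j=8): S=327.9835, K−S=0.0000, hold=0.0000 ⇒ V=0.0000 continue  boundary S*=108.9937
step 7: (k=7,j=0): S=62.8313, K−S=64.5687, hold=64.1329 ⇒ V=64.5687 exercise | (k=7,j=1): S=78.3189, K−S=49.0811, hold=48.7775 ⇒ V=49.0811 exercise | (k=7,j=2): S=97.6240, K−S=29.7760, hold=29.6372 ⇒ V=29.7760 exercise | (k=7,j=3): S=121.6877, K−S=5.7123, hold=11.1116 ⇒ V=11.1116 continue | (k=7,j=4): S=151.6829, K−S=0.0000, hold=1.5900 ⇒ V=1.5900 continue | (k=7,j=5): S=189.0718, K−S=0.0000, hold=0.0000 ⇒ V=0.0000 continue | (k=7,j=6): S=235.6768, K−S=0.0000, hold=0.0000 ⇒ V=0.0000 continue | (k=7,j=7): S=293.7697, K−S=0.0000, hold=0.0000 ⇒ V=0.0000 continue  boundary S*=97.6240
step 6: (k=6,j=0): S=70.1490, K−S=57.2510, hold=56.8777 ⇒ V=57.2510 exercise | (k=6,j=1): S=87.4403, K−S=39.9597, hold=39.7340 ⇒ V=39.9597 exercise | (k=6,j=2): S=108.9937, K−S=18.4063, hold=20.8739 ⇒ V=20.8739 continue | (k=6,j=3): S=135.8600, K−S=0.0000, hold=6.6014 ⇒ V=6.6014 continue | (k=6,j=4): S=169.3486, K−S=0.0000, hold=0.8389 ⇒ V=0.8389 continue | (k=6,j=5): S=211.0920, K−S=0.0000, hold=0.0000 ⇒ V=0.0000 continue | (k=6,j=6): S=263.1249, K−S=0.0000, hold=0.0000 ⇒ V=0.0000 continue  boundary S*=87.4403
step 5: (k=5,j=0): S=78.3189, K−S=49.0811, hold=48.7775 ⇒ V=49.0811 exercise | (k=5,j=1): S=97.6240, K−S=29.7760, hold=30.7841 ⇒ V=30.7841 continue | (k=5,j=2): S=121.6877, K−S=5.7123, hold=14.0810 ⇒ V=14.0810 continue | (k=5,j=3): S=151.6829, K−S=0.0000, hold=3.8727 ⇒ V=3.8727 continue | (k=5,j=4): S=189.0718, K−S=0.0000, hold=0.4426 ⇒ V=0.4426 continue | (k=5,j=5): S=235.6768, K−S=0.0000, hold=0.0000 ⇒ V=0.0000 continue  boundary S*=78.3189
step 4: (k=4,j=0): S=87.4403, K−S=39.9597, hold=40.2025 ⇒ V=40.2025 continue | (k=4,j=1): S=108.9937, K−S=18.4063, hold=22.7859 ⇒ V=22.7859 continue | (k=4,j=2): S=135.8600, K−S=0.0000, hold=9.2289 ⇒ V=9.2289 continue | (k=4,j=3): S=169.3486, K−S=0.0000, hold=2.2489 ⇒ V=2.2489 continue | (k=4,j=4): S=211.0920, K−S=0.0000, hold=0.2335 ⇒ V=0.2335 continue  boundary S*=-
step 3: (k=3,j=0): S=97.6240, K−S=29.7760, hold=31.8008 ⇒ V=31.8008 continue | (k=3,j=1): S=121.6877, K−S=5.7123, hold=16.3110 ⇒ V=16.3110 continue | (k=3,j=2): S=151.6829, K−S=0.0000, hold=5.9143 ⇒ V=5.9143 continue | (k=3,j=3): S=189.0718, K−S=0.0000, hold=1.2950 ⇒ V=1.2950 continue  boundary S*=-
step 2: (k=2,j=0): S=108.9937, K−S=18.4063, hold=24.3588 ⇒ V=24.3588 continue | (k=2,j=1): S=135.8600, K−S=0.0000, hold=11.3543 ⇒ V=11.3543 continue | (k=2,j=2): S=169.3486, K−S=0.0000, hold=3.7222 ⇒ V=3.7222 continue  boundary S*=-
step 1: (k=1,j=0): S=121.6877, K−S=5.7123, hold=18.1286 ⇒ V=18.1286 continue | (k=1,j=1): S=151.6829, K−S=0.0000, hold=7.7204 ⇒ V=7.7204 continue  boundary S*=-
step 0: (k=0,j=0): S=135.8600, K−S=0.0000, hold=13.1527 ⇒ V=13.1527 continue  boundary S*=-

price = 13.1527
boundary = - - - - - 78.3189 87.4403 97.6240 108.9937
tree:
13.1527
18.1286 7.7204
24.3588 11.3543 3.7222
31.8008 16.3110 5.9143 1.2950
40.2025 22.7859 9.2289 2.2489 0.2335
49.0811 30.7841 14.0810 3.8727 0.4426 0.0000
57.2510 39.9597 20.8739 6.6014 0.8389 0.0000 0.0000
64.5687 49.0811 29.7760 11.1116 1.5900 0.0000 0.0000 0.0000
71.1230 57.2510 39.9597 18.4063 3.0137 0.0000 0.0000 0.0000 0.0000
76.9935 64.5687 49.0811 29.7760 5.7123 0.0000 0.0000 0.0000 0.0000 0.0000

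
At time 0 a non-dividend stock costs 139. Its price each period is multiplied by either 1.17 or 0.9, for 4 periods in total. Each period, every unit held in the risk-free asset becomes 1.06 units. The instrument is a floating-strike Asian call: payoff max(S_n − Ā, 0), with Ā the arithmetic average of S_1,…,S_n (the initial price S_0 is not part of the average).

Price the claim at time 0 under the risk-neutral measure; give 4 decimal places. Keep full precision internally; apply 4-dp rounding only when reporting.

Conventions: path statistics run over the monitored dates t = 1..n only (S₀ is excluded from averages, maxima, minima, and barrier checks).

price = 13.8003

Set p* = 0.5926 (from d < R < u); the path-dependent value is the discounted p*-expectation over all price paths.
Enumerate all 2^4 = 16 price paths (U = up ×1.17, D = down ×0.9); each path with k up-moves has probability p*^k·(1−p*)^(4−k).
DDDD: Ā=107.5547, payoff=0.0000, prob=0.027550
UDDD: Ā=139.8211, payoff=0.0000, prob=0.040072
DUDD: Ā=130.4386, payoff=0.0000, prob=0.040072
UUDD: Ā=169.5702, payoff=0.0000, prob=0.058287
DDUD: Ā=121.9944, payoff=0.0000, prob=0.040072
UDUD: Ā=158.5927, payoff=0.0000, prob=0.058287
DUUD: Ā=149.2102, payoff=4.9142, prob=0.058287
UUUD: Ā=193.9733, payoff=6.3885, prob=0.084781
DDDU: Ā=114.3946, payoff=4.1627, prob=0.040072
UDDU: Ā=148.7129, payoff=5.4115, prob=0.058287
DUDU: Ā=139.3304, payoff=14.7940, prob=0.058287
UUDU: Ā=181.1296, payoff=19.2322, prob=0.084781
DDUU: Ā=130.8862, payoff=23.2383, prob=0.058287
UDUU: Ā=170.1520, payoff=30.2097, prob=0.084781
DUUU: Ā=160.7695, payoff=39.5922, prob=0.084781
UUUU: Ā=209.0004, payoff=51.4699, prob=0.123318
Price = Σ prob·payoff / R^4 = 17.422603 / 1.262477 = 13.8003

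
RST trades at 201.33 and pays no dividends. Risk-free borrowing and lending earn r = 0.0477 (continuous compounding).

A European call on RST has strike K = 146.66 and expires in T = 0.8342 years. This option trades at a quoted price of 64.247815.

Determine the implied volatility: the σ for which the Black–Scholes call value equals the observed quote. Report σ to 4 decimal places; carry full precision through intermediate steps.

At σ = 0.3592 the Black–Scholes value reproduces the quote:
σ√T = 0.3592·√0.8342 = 0.328074
d₁ = (ln(S/K) + (r+σ²/2)T) / (σ√T) = (ln(201.33/146.66) + (0.0477+0.3592²/2)·0.8342) / 0.328074 = (0.316828 + 0.093608) / 0.328074 = 1.251048
d₂ = d₁ − σ√T = 1.251048 − 0.328074 = 0.922974
e^{−rT} = 0.960990
N(d₁) = 0.894541,  N(d₂) = 0.821990
V = S·N(d₁) − K·e^{−rT}·N(d₂) = 180.098037 − 115.850222 = 64.247815 (the observed quote) — the price is monotone increasing in volatility, hence this σ is the only solution

sigma = 0.3592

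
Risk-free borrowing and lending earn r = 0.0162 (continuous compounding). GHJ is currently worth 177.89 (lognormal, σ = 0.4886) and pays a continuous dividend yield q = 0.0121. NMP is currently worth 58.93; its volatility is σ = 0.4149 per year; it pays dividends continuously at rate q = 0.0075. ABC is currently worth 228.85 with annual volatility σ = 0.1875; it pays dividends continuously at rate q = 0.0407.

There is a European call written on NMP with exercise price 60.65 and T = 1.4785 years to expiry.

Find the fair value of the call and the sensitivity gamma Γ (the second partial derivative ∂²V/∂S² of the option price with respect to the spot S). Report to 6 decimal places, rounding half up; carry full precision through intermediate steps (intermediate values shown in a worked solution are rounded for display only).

price = 11.237952
Γ = 0.012952

σ√T = 0.4149·√1.4785 = 0.504492
d₁ = (ln(S/K) + (r−q+σ²/2)T) / (σ√T) = (ln(58.93/60.65) + (0.0162−0.0075+0.4149²/2)·1.4785) / 0.504492 = (-0.028769 + 0.140119) / 0.504492 = 0.220716
d₂ = d₁ − σ√T = 0.220716 − 0.504492 = -0.283775
e^{−rT} = 0.976333
e^{−qT} = 0.988973
N(d₁) = 0.587343,  N(d₂) = 0.388291
Call price V = S·e^{−qT}·N(d₁) − K·e^{−rT}·N(d₂) = 34.230459 − 22.992506 = 11.237952
φ(d₁) = (1/√(2π))·e^{−d₁²/2} = 0.389342
Γ = e^{−qT}·φ(d₁) / (S·σ·√T) = 0.012952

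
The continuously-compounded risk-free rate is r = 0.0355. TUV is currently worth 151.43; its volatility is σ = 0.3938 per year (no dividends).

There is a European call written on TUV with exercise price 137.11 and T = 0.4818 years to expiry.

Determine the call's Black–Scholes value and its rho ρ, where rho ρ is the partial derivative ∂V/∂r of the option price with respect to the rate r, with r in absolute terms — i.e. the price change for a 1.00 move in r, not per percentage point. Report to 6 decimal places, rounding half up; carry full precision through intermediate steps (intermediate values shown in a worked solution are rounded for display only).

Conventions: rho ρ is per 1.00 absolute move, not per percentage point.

σ√T = 0.3938·√0.4818 = 0.273344
d₁ = (ln(S/K) + (r+σ²/2)T) / (σ√T) = (ln(151.43/137.11) + (0.0355+0.3938²/2)·0.4818) / 0.273344 = (0.099340 + 0.054462) / 0.273344 = 0.562670
d₂ = d₁ − σ√T = 0.562670 − 0.273344 = 0.289326
e^{−rT} = 0.983042
N(d₁) = 0.713170,  N(d₂) = 0.613834
Call price V = S·N(d₁) − K·e^{−rT}·N(d₂) = 107.995349 − 82.735515 = 25.259834
ρ = K·T·e^{−rT}·N(d₂) = 39.861971

price = 25.259834
ρ = 39.861971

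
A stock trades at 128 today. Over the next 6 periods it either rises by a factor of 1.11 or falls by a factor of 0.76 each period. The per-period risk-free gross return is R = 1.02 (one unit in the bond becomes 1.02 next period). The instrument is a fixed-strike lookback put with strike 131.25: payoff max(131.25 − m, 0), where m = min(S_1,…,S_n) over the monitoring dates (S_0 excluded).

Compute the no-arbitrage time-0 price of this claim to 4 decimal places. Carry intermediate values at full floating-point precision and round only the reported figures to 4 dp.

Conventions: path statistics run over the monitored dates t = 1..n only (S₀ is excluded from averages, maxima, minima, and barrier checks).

price = 23.2287

Under the martingale measure an up-move has probability p* = 0.7429; value the claim as the probability-weighted average of per-path payoffs, discounted 6 periods at R = 1.02.
Enumerate all 2^6 = 64 price paths (U = up ×1.11, D = down ×0.76); each path with k up-moves has probability p*^k·(1−p*)^(6−k).
DDDDDD: m=24.6656, payoff=106.5844, prob=0.000289
UDDDDD: m=36.0247, payoff=95.2253, prob=0.000835
DUDDDD: m=36.0247, payoff=95.2253, prob=0.000835
UUDDDD: m=52.6151, payoff=78.6349, prob=0.002413
DDUDDD: m=36.0247, payoff=95.2253, prob=0.000835
UDUDDD: m=52.6151, payoff=78.6349, prob=0.002413
DUUDDD: m=52.6151, payoff=78.6349, prob=0.002413
UUUDDD: m=76.8457, payoff=54.4043, prob=0.006970
DDDUDD: m=36.0247, payoff=95.2253, prob=0.000835
UDDUDD: m=52.6151, payoff=78.6349, prob=0.002413
DUDUDD: m=52.6151, payoff=78.6349, prob=0.002413
UUDUDD: m=76.8457, payoff=54.4043, prob=0.006970
DDUUDD: m=52.6151, payoff=78.6349, prob=0.002413
UDUUDD: m=76.8457, payoff=54.4043, prob=0.006970
DUUUDD: m=76.8457, payoff=54.4043, prob=0.006970
UUUUDD: m=112.2352, payoff=19.0148, prob=0.020136
DDDDUD: m=36.0247, payoff=95.2253, prob=0.000835
UDDDUD: m=52.6151, payoff=78.6349, prob=0.002413
DUDDUD: m=52.6151, payoff=78.6349, prob=0.002413
UUDDUD: m=76.8457, payoff=54.4043, prob=0.006970
DDUDUD: m=52.6151, payoff=78.6349, prob=0.002413
UDUDUD: m=76.8457, payoff=54.4043, prob=0.006970
DUUDUD: m=76.8457, payoff=54.4043, prob=0.006970
UUUDUD: m=112.2352, payoff=19.0148, prob=0.020136
DDDUUD: m=52.6151, payoff=78.6349, prob=0.002413
UDDUUD: m=76.8457, payoff=54.4043, prob=0.006970
DUDUUD: m=76.8457, payoff=54.4043, prob=0.006970
UUDUUD: m=112.2352, payoff=19.0148, prob=0.020136
DDUUUD: m=73.9328, payoff=57.3172, prob=0.006970
UDUUUD: m=107.9808, payoff=23.2692, prob=0.020136
DUUUUD: m=97.2800, payoff=33.9700, prob=0.020136
UUUUUD: m=142.0800, payoff=0.0000, prob=0.058170
DDDDDU: m=32.4547, payoff=98.7953, prob=0.000835
UDDDDU: m=47.4010, payoff=83.8490, prob=0.002413
DUDDDU: m=47.4010, payoff=83.8490, prob=0.002413
UUDDDU: m=69.2304, payoff=62.0196, prob=0.006970
DDUDDU: m=47.4010, payoff=83.8490, prob=0.002413
UDUDDU: m=69.2304, payoff=62.0196, prob=0.006970
DUUDDU: m=69.2304, payoff=62.0196, prob=0.006970
UUUDDU: m=101.1128, payoff=30.1372, prob=0.020136
DDDUDU: m=47.4010, payoff=83.8490, prob=0.002413
UDDUDU: m=69.2304, payoff=62.0196, prob=0.006970
DUDUDU: m=69.2304, payoff=62.0196, prob=0.006970
UUDUDU: m=101.1128, payoff=30.1372, prob=0.020136
DDUUDU: m=69.2304, payoff=62.0196, prob=0.006970
UDUUDU: m=101.1128, payoff=30.1372, prob=0.020136
DUUUDU: m=97.2800, payoff=33.9700, prob=0.020136
UUUUDU: m=142.0800, payoff=0.0000, prob=0.058170
DDDDUU: m=42.7036, payoff=88.5464, prob=0.002413
UDDDUU: m=62.3697, payoff=68.8803, prob=0.006970
DUDDUU: m=62.3697, payoff=68.8803, prob=0.006970
UUDDUU: m=91.0926, payoff=40.1574, prob=0.020136
DDUDUU: m=62.3697, payoff=68.8803, prob=0.006970
UDUDUU: m=91.0926, payoff=40.1574, prob=0.020136
DUUDUU: m=91.0926, payoff=40.1574, prob=0.020136
UUUDUU: m=133.0431, payoff=0.0000, prob=0.058170
DDDUUU: m=56.1889, payoff=75.0611, prob=0.006970
UDDUUU: m=82.0654, payoff=49.1846, prob=0.020136
DUDUUU: m=82.0654, payoff=49.1846, prob=0.020136
UUDUUU: m=119.8587, payoff=11.3913, prob=0.058170
DDUUUU: m=73.9328, payoff=57.3172, prob=0.020136
UDUUUU: m=107.9808, payoff=23.2692, prob=0.058170
DUUUUU: m=97.2800, payoff=33.9700, prob=0.058170
UUUUUU: m=142.0800, payoff=0.0000, prob=0.168047
Price = Σ prob·payoff / R^6 = 26.159283 / 1.126162 = 23.2287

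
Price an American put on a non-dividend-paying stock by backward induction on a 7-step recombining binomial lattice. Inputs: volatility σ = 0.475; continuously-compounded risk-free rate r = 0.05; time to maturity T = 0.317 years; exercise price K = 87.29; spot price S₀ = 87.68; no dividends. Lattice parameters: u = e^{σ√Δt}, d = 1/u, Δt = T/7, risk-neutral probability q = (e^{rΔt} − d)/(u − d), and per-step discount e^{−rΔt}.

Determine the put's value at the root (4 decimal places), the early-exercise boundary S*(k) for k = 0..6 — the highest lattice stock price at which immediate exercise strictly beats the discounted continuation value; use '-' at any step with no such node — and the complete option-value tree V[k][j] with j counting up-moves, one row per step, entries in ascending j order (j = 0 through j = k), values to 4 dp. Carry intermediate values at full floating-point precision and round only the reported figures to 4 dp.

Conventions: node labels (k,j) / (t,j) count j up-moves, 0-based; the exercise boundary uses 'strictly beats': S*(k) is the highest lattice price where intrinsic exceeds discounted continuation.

params: Δt=0.04529 u=1.10637 d=0.90386 q=0.48594 e^(-rΔt)=0.99774
t_7 payoffs: 44.0780 34.3963 22.5456 8.0397 0.0000 0.0000 0.0000 0.0000
t_6: node(6,0) S=47.8084 payoff=39.4816 vs cont=39.2842 → 39.4816 [stop]  node(6,1) S=58.5198 payoff=28.7702 vs cont=28.5728 → 28.7702 [stop]  node(6,2) S=71.6311 payoff=15.6589 vs cont=15.4615 → 15.6589 [stop]  node(6,3) S=87.6800 payoff=0.0000 vs cont=4.1235 → 4.1235 [wait]  node(6,4) S=107.3246 payoff=0.0000 vs cont=0.0000 → 0.0000 [wait]  node(6,5) S=131.3706 payoff=0.0000 vs cont=0.0000 → 0.0000 [wait]  node(6,6) S=160.8040 payoff=0.0000 vs cont=0.0000 → 0.0000 [wait]  ⇒ S*(6)=71.6311
t_5: node(5,0) S=52.8937 payoff=34.3963 vs cont=34.1989 → 34.3963 [stop]  node(5,1) S=64.7444 payoff=22.5456 vs cont=22.3482 → 22.5456 [stop]  node(5,2) S=79.2503 payoff=8.0397 vs cont=10.0306 → 10.0306 [wait]  node(5,3) S=97.0063 payoff=0.0000 vs cont=2.1149 → 2.1149 [wait]  node(5,4) S=118.7405 payoff=0.0000 vs cont=0.0000 → 0.0000 [wait]  node(5,5) S=145.3441 payoff=0.0000 vs cont=0.0000 → 0.0000 [wait]  ⇒ S*(5)=64.7444
t_4: node(4,0) S=58.5198 payoff=28.7702 vs cont=28.5728 → 28.7702 [stop]  node(4,1) S=71.6311 payoff=15.6589 vs cont=16.4267 → 16.4267 [wait]  node(4,2) S=87.6800 payoff=0.0000 vs cont=6.1700 → 6.1700 [wait]  node(4,3) S=107.3246 payoff=0.0000 vs cont=1.0847 → 1.0847 [wait]  node(4,4) S=131.3706 payoff=0.0000 vs cont=0.0000 → 0.0000 [wait]  ⇒ S*(4)=58.5198
t_3: node(3,0) S=64.7444 payoff=22.5456 vs cont=22.7204 → 22.7204 [wait]  node(3,1) S=79.2503 payoff=8.0397 vs cont=11.4167 → 11.4167 [wait]  node(3,2) S=97.0063 payoff=0.0000 vs cont=3.6905 → 3.6905 [wait]  node(3,3) S=118.7405 payoff=0.0000 vs cont=0.5563 → 0.5563 [wait]  ⇒ S*(3)=-
t_2: node(2,0) S=71.6311 payoff=15.6589 vs cont=17.1885 → 17.1885 [wait]  node(2,1) S=87.6800 payoff=0.0000 vs cont=7.6448 → 7.6448 [wait]  node(2,2) S=107.3246 payoff=0.0000 vs cont=2.1626 → 2.1626 [wait]  ⇒ S*(2)=-
t_1: node(1,0) S=79.2503 payoff=8.0397 vs cont=12.5224 → 12.5224 [wait]  node(1,1) S=97.0063 payoff=0.0000 vs cont=4.9695 → 4.9695 [wait]  ⇒ S*(1)=-
t_0: node(0,0) S=87.6800 payoff=0.0000 vs cont=8.8321 → 8.8321 [wait]  ⇒ S*(0)=-

price = 8.8321
boundary = - - - - 58.5198 64.7444 71.6311
tree:
8.8321
12.5224 4.9695
17.1885 7.6448 2.1626
22.7204 11.4167 3.6905 0.5563
28.7702 16.4267 6.1700 1.0847 0.0000
34.3963 22.5456 10.0306 2.1149 0.0000 0.0000
39.4816 28.7702 15.6589 4.1235 0.0000 0.0000 0.0000
44.0780 34.3963 22.5456 8.0397 0.0000 0.0000 0.0000 0.0000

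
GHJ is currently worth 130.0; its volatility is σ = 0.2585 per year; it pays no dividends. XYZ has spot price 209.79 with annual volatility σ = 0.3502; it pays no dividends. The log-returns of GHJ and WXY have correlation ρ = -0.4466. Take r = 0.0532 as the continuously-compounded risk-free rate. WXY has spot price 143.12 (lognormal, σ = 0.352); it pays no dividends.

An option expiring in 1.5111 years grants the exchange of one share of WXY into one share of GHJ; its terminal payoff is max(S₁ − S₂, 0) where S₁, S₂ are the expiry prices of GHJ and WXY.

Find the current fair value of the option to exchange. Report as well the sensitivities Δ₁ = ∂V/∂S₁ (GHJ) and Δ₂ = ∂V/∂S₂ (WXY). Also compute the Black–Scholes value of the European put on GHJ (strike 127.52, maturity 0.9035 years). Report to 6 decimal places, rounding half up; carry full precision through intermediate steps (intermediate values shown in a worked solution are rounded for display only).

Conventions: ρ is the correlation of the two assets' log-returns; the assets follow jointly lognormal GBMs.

exchange price = 28.150302
Δ1 = 0.567723
Δ2 = -0.318989
price(GHJ put K=127.52) = 8.521440

σ_eff = √(σ₁² + σ₂² − 2ρσ₁σ₂) = √(0.2585² + 0.352² − 2·-0.4466·0.2585·0.352) = 0.521536
d₁ = (ln(S₁/S₂) + (q₂ − q₁ + σ_eff²/2)T) / (σ_eff√T) = (ln(130.0/143.12) + (0.0 − 0.0 + 0.136000)·1.5111) / 0.641108 = 0.170581
d₂ = d₁ − σ_eff√T = 0.170581 − 0.641108 = -0.470527
N(d₁) = 0.567723,  N(d₂) = 0.318989
V = S₁·e^{−q₁T}·N(d₁) − S₂·e^{−q₂T}·N(d₂) = 73.804037 − 45.653735 = 28.150302
Δ₁ = e^{−q₁T}·N(d₁) = 0.567723;  Δ₂ = −e^{−q₂T}·N(d₂) = -0.318989
[vanilla: GHJ put K=127.52]
σ√T = 0.2585·√0.9035 = 0.245711
d₁ = (ln(S/K) + (r+σ²/2)T) / (σ√T) = (ln(130.0/127.52) + (0.0532+0.2585²/2)·0.9035) / 0.245711 = (0.019261 + 0.078253) / 0.245711 = 0.396866
d₂ = d₁ − σ√T = 0.396866 − 0.245711 = 0.151155
e^{−rT} = 0.953071
N(−d₁) = 0.345733,  N(−d₂) = 0.439927
price = K·e^{−rT}·N(−d₂) − S·N(−d₁) = 53.466740 − 44.945300 = 8.521440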